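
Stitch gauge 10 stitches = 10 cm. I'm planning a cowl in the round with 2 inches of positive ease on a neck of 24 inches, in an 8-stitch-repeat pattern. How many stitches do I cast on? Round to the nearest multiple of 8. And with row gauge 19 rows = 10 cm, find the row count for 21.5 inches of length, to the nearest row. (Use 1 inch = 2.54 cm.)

Cast on 64 stitches; work 104 rows.

Finished = 24 + 2 = 26 inches.
26 inches × 2.54 = 66.04 cm.
10/10 = 1 sts per cm; 66.04 × 1 = 66.04 sts.
Nearest multiple of 8 → 64.
21.5 inches = 54.61 cm; × 1.9 = 103.76 → 104 rows.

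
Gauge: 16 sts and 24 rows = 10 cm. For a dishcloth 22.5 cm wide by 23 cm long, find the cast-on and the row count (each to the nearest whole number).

Cast on 36 stitches and work 55 rows.

Stitch gauge = 16/10 = 1.6 sts/cm; 22.5 × 1.6 = 36.00 → 36 sts.
Row gauge = 24/10 = 2.4 rows/cm; 23 × 2.4 = 55.20 → 55 rows.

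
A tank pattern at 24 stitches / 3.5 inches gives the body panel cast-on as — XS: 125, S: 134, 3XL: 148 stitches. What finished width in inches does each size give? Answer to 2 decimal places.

XS 18.23 inches; S 19.54 inches; 3XL 21.58 inches.

24/3.5 = 6.857 sts per in.
XS: 125 / 6.857 = 18.229 → 18.23 in.
S: 134 / 6.857 = 19.542 → 19.54 in.
3XL: 148 / 6.857 = 21.583 → 21.58 in.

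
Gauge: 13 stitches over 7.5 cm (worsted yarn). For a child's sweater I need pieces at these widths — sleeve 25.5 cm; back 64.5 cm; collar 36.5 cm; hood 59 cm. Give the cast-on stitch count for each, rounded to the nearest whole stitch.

sleeve 44; back 112; collar 63; hood 102.

Rate = 13/7.5 = 1.733 sts per cm.
sleeve: 25.5 × 1.733 = 44.20 → 44.
back: 64.5 × 1.733 = 111.80 → 112.
collar: 36.5 × 1.733 = 63.27 → 63.
hood: 59 × 1.733 = 102.27 → 102.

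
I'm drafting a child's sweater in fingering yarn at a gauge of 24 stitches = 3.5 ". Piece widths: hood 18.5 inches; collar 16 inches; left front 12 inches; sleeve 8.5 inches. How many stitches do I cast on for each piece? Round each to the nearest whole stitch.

hood 127; collar 110; left front 82; sleeve 58.

Rate = 24/3.5 = 6.857 sts per in.
hood: 18.5 × 6.857 = 126.86 → 127.
collar: 16 × 6.857 = 109.71 → 110.
left front: 12 × 6.857 = 82.29 → 82.
sleeve: 8.5 × 6.857 = 58.29 → 58.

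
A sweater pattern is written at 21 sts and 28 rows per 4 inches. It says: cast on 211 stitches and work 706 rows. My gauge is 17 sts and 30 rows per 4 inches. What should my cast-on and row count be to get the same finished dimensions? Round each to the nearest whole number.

Stitches: 211 × 17/21 = 170.81 → 171.
Rows: 706 × 30/28 = 756.43 → 756.

Cast on 171 stitches; work 756 rows.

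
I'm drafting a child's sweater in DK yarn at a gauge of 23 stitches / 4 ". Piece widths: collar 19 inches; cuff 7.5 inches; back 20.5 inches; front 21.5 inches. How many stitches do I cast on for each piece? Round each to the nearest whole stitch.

collar 109; cuff 43; back 118; front 124.

Rate = 23/4 = 5.75 sts per in.
collar: 19 × 5.75 = 109.25 → 109.
cuff: 7.5 × 5.75 = 43.12 → 43.
back: 20.5 × 5.75 = 117.88 → 118.
front: 21.5 × 5.75 = 123.62 → 124.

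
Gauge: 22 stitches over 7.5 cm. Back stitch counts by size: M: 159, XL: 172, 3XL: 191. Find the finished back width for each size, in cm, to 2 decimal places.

M 54.20 cm; XL 58.64 cm; 3XL 65.11 cm.

22/7.5 = 2.933 sts per cm.
M: 159 / 2.933 = 54.205 → 54.20 cm.
XL: 172 / 2.933 = 58.636 → 58.64 cm.
3XL: 191 / 2.933 = 65.114 → 65.11 cm.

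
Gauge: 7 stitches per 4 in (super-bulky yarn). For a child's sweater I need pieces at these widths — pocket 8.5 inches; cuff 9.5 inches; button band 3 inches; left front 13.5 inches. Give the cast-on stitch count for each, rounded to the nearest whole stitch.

Rate = 7/4 = 1.75 sts per in.
pocket: 8.5 × 1.75 = 14.88 → 15.
cuff: 9.5 × 1.75 = 16.62 → 17.
button band: 3 × 1.75 = 5.25 → 5.
left front: 13.5 × 1.75 = 23.62 → 24.

pocket 15; cuff 17; button band 5; left front 24.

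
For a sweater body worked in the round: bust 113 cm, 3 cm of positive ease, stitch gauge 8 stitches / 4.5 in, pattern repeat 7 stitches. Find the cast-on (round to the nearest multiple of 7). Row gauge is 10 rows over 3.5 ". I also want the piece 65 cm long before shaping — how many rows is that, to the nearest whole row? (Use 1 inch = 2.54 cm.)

Cast on 84 stitches; work 73 rows.

Finished = 113 + 3 = 116 cm.
116 cm × 1/2.54 = 45.67 inches.
8/4.5 = 1.778 sts per in; 45.67 × 1.778 = 81.19 sts.
Nearest multiple of 7 → 84.
65 cm = 25.59 inches; × 2.857 = 73.12 → 73 rows.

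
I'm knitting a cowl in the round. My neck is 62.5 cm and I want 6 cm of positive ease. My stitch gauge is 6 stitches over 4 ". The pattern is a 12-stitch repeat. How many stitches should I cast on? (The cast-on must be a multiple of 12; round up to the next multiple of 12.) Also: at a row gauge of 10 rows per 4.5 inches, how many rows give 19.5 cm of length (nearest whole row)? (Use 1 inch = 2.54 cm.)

Finished = 62.5 + 6 = 68.5 cm.
68.5 cm × 1/2.54 = 26.97 inches.
6/4 = 1.5 sts per in; 26.97 × 1.5 = 40.45 sts.
Next multiple of 12 → 48.
19.5 cm = 7.68 inches; × 2.222 = 17.06 → 17 rows.

Cast on 48 stitches; work 17 rows.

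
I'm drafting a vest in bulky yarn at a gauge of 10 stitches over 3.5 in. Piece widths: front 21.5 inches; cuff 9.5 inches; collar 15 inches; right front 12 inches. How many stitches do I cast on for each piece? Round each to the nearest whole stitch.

front 61; cuff 27; collar 43; right front 34.

Rate = 10/3.5 = 2.857 sts per in.
front: 21.5 × 2.857 = 61.43 → 61.
cuff: 9.5 × 2.857 = 27.14 → 27.
collar: 15 × 2.857 = 42.86 → 43.
right front: 12 × 2.857 = 34.29 → 34.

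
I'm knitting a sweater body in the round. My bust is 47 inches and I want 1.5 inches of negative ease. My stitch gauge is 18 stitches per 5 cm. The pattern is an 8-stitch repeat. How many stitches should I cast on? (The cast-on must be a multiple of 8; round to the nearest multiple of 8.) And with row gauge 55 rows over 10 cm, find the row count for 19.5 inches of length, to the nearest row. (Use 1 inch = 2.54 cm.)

Finished = 47 − 1.5 = 45.5 inches.
45.5 inches × 2.54 = 115.57 cm.
18/5 = 3.6 sts per cm; 115.57 × 3.6 = 416.05 sts.
Nearest multiple of 8 → 416.
19.5 inches = 49.53 cm; × 5.5 = 272.42 → 272 rows.

Cast on 416 stitches; work 272 rows.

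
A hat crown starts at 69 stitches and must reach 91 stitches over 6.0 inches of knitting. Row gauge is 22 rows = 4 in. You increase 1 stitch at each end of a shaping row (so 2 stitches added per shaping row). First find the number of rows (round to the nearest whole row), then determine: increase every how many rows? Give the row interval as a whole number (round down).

Increase every 3rd row.

Rows = 6.0 × 5.5 = 33.0 → 33 rows.
Stitches to add: 22 → 11 shaping rows (at 2 st each).
33 / 11 = 3.00 → every 3 rows.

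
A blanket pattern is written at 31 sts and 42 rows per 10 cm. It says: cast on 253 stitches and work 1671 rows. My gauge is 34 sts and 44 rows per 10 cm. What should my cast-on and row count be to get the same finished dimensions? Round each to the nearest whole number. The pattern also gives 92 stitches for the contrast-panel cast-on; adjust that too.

Cast on 277 stitches; work 1751 rows; contrast-panel cast-on 101 stitches.

Stitches: 253 × 34/31 = 277.48 → 277.
Rows: 1671 × 44/42 = 1750.57 → 1751.
contrast-panel cast-on: 92 × 34/31 = 100.90 → 101.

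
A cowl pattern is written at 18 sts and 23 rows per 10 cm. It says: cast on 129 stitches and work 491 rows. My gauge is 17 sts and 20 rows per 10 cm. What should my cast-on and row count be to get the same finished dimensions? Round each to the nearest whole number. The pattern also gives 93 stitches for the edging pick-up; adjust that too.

Stitches: 129 × 17/18 = 121.83 → 122.
Rows: 491 × 20/23 = 426.96 → 427.
edging pick-up: 93 × 17/18 = 87.83 → 88.

Cast on 122 stitches; work 427 rows; edging pick-up 88 stitches.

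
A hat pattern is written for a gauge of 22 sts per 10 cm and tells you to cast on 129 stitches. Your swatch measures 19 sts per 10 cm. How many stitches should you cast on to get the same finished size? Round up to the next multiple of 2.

112 stitches.

Scale factor = 19 / 22 = 0.864.
129 × 19 / 22 = 111.41 sts.
→ 112 sts.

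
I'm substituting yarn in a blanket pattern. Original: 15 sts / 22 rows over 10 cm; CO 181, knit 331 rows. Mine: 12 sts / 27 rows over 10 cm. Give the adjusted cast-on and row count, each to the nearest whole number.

Cast on 145 stitches; work 406 rows.

Stitches: 181 × 12/15 = 144.80 → 145.
Rows: 331 × 27/22 = 406.23 → 406.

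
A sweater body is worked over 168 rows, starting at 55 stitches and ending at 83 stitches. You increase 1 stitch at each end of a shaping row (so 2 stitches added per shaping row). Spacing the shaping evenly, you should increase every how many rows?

Increase every 12th row.

Stitches to add: |83 − 55| = 28.
Shaping rows needed: 28 / 2 = 14.
168 rows / 14 = every 12 rows.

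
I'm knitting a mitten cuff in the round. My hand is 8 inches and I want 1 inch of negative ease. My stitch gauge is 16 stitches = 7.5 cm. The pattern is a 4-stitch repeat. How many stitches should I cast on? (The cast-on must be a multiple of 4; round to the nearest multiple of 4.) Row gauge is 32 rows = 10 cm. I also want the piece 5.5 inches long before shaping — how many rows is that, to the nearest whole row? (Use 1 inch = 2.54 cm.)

Cast on 36 stitches; work 45 rows.

Finished = 8 − 1 = 7 inches.
7 inches × 2.54 = 17.78 cm.
16/7.5 = 2.133 sts per cm; 17.78 × 2.133 = 37.93 sts.
Nearest multiple of 4 → 36.
5.5 inches = 13.97 cm; × 3.2 = 44.70 → 45 rows.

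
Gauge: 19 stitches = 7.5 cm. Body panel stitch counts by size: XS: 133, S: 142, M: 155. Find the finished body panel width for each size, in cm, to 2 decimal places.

19/7.5 = 2.533 sts per cm.
XS: 133 / 2.533 = 52.500 → 52.50 cm.
S: 142 / 2.533 = 56.053 → 56.05 cm.
M: 155 / 2.533 = 61.184 → 61.18 cm.

XS 52.50 cm; S 56.05 cm; M 61.18 cm.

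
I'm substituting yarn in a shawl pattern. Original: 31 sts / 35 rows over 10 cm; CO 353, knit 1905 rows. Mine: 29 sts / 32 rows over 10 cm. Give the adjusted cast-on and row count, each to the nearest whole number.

Stitches: 353 × 29/31 = 330.23 → 330.
Rows: 1905 × 32/35 = 1741.71 → 1742.

Cast on 330 stitches; work 1742 rows.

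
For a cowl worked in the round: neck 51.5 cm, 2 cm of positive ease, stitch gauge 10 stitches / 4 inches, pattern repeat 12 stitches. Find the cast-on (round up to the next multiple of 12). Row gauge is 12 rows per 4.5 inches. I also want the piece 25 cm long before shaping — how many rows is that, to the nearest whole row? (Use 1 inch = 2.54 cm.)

Finished = 51.5 + 2 = 53.5 cm.
53.5 cm × 1/2.54 = 21.06 inches.
10/4 = 2.5 sts per in; 21.06 × 2.5 = 52.66 sts.
Next multiple of 12 → 60.
25 cm = 9.84 inches; × 2.667 = 26.25 → 26 rows.

Cast on 60 stitches; work 26 rows.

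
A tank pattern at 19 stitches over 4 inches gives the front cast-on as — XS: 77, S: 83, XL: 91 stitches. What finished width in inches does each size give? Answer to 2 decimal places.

19/4 = 4.75 sts per in.
XS: 77 / 4.75 = 16.211 → 16.21 in.
S: 83 / 4.75 = 17.474 → 17.47 in.
XL: 91 / 4.75 = 19.158 → 19.16 in.

XS 16.21 inches; S 17.47 inches; XL 19.16 inches.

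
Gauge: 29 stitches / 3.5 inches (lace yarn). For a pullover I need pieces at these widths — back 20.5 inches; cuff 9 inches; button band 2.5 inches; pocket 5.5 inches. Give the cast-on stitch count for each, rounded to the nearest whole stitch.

back 170; cuff 75; button band 21; pocket 46.

Rate = 29/3.5 = 8.286 sts per in.
back: 20.5 × 8.286 = 169.86 → 170.
cuff: 9 × 8.286 = 74.57 → 75.
button band: 2.5 × 8.286 = 20.71 → 21.
pocket: 5.5 × 8.286 = 45.57 → 46.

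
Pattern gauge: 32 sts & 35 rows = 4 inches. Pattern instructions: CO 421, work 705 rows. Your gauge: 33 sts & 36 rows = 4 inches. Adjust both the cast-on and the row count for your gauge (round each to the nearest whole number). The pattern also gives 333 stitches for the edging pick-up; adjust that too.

Cast on 434 stitches; work 725 rows; edging pick-up 343 stitches.

Stitches: 421 × 33/32 = 434.16 → 434.
Rows: 705 × 36/35 = 725.14 → 725.
edging pick-up: 333 × 33/32 = 343.41 → 343.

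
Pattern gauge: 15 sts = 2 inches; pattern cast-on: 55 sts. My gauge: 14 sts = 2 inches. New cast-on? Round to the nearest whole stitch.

Scale factor = 14 / 15 = 0.933.
55 × 14 / 15 = 51.33 sts.
→ 51 sts.

51 stitches.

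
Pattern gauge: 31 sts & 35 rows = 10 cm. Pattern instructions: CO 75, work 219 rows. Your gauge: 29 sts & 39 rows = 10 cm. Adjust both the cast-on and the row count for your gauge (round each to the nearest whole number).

Cast on 70 stitches; work 244 rows.

Stitches: 75 × 29/31 = 70.16 → 70.
Rows: 219 × 39/35 = 244.03 → 244.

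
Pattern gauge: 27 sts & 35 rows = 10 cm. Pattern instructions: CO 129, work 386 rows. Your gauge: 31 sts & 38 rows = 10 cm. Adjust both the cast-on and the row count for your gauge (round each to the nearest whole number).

Stitches: 129 × 31/27 = 148.11 → 148.
Rows: 386 × 38/35 = 419.09 → 419.

Cast on 148 stitches; work 419 rows.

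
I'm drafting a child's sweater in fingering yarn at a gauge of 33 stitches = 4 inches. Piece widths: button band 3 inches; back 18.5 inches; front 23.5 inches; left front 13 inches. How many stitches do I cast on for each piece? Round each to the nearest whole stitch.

Rate = 33/4 = 8.25 sts per in.
button band: 3 × 8.25 = 24.75 → 25.
back: 18.5 × 8.25 = 152.62 → 153.
front: 23.5 × 8.25 = 193.88 → 194.
left front: 13 × 8.25 = 107.25 → 107.

button band 25; back 153; front 194; left front 107.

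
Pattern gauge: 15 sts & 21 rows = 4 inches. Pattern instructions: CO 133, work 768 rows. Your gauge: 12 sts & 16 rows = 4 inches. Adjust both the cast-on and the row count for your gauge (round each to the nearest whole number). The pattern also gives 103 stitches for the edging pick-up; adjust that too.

Cast on 106 stitches; work 585 rows; edging pick-up 82 stitches.

Stitches: 133 × 12/15 = 106.40 → 106.
Rows: 768 × 16/21 = 585.14 → 585.
edging pick-up: 103 × 12/15 = 82.40 → 82.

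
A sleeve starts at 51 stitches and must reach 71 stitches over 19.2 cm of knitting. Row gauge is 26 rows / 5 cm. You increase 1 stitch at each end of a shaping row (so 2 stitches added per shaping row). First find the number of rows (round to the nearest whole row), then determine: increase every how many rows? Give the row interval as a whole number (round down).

Rows = 19.2 × 5.2 = 99.8 → 100 rows.
Stitches to add: 20 → 10 shaping rows (at 2 st each).
100 / 10 = 10.00 → every 10 rows.

Increase every 10th row.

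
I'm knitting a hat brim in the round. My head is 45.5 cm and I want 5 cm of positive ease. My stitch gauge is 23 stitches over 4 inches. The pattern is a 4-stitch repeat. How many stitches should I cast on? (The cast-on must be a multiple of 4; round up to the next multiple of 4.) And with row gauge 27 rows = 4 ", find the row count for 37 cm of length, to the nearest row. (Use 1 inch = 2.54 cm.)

Cast on 116 stitches; work 98 rows.

Finished = 45.5 + 5 = 50.5 cm.
50.5 cm × 1/2.54 = 19.88 inches.
23/4 = 5.75 sts per in; 19.88 × 5.75 = 114.32 sts.
Next multiple of 4 → 116.
37 cm = 14.57 inches; × 6.75 = 98.33 → 98 rows.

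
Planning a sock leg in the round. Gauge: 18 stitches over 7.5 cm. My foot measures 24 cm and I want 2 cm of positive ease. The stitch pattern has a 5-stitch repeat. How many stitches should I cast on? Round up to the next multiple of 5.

Finished = 24 + 2 = 26 cm.
18 / 7.5 = 2.4 sts/cm.
26 × 2.4 = 62.40 sts.
Next multiple of 5: 65.

CO 65 sts.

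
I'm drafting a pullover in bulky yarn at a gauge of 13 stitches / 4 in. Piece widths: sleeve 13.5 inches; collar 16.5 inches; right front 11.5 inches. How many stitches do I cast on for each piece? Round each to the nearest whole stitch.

sleeve 44; collar 54; right front 37.

Rate = 13/4 = 3.25 sts per in.
sleeve: 13.5 × 3.25 = 43.88 → 44.
collar: 16.5 × 3.25 = 53.62 → 54.
right front: 11.5 × 3.25 = 37.38 → 37.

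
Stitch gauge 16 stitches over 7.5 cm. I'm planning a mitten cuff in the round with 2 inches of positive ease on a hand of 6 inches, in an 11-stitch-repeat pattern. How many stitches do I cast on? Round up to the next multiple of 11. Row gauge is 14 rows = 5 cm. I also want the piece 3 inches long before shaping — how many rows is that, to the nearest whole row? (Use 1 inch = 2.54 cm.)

Finished = 6 + 2 = 8 inches.
8 inches × 2.54 = 20.32 cm.
16/7.5 = 2.133 sts per cm; 20.32 × 2.133 = 43.35 sts.
Next multiple of 11 → 44.
3 inches = 7.62 cm; × 2.8 = 21.34 → 21 rows.

Cast on 44 stitches; work 21 rows.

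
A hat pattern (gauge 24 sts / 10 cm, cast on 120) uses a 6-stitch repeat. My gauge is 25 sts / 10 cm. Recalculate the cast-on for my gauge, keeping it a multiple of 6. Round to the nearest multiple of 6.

120 × 25 / 24 = 125.00.
Nearest multiple of 6: 126.

CO 126 sts.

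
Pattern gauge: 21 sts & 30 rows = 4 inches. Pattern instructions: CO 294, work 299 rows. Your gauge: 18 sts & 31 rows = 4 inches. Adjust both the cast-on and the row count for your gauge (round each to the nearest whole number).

Cast on 252 stitches; work 309 rows.

Stitches: 294 × 18/21 = 252.00 → 252.
Rows: 299 × 31/30 = 308.97 → 309.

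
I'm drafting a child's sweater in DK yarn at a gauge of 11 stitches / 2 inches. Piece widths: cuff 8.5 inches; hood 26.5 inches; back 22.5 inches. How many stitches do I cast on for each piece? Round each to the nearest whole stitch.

cuff 47; hood 146; back 124.

Rate = 11/2 = 5.5 sts per in.
cuff: 8.5 × 5.5 = 46.75 → 47.
hood: 26.5 × 5.5 = 145.75 → 146.
back: 22.5 × 5.5 = 123.75 → 124.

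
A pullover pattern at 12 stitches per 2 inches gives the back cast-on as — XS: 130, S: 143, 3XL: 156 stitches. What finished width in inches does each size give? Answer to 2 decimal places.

12/2 = 6 sts per in.
XS: 130 / 6 = 21.667 → 21.67 in.
S: 143 / 6 = 23.833 → 23.83 in.
3XL: 156 / 6 = 26.000 → 26.00 in.

XS 21.67 inches; S 23.83 inches; 3XL 26.00 inches.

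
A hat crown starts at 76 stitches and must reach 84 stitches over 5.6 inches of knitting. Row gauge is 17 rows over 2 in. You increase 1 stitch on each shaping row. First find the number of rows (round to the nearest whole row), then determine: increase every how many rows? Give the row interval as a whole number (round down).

Increase every 6th row.

Rows = 5.6 × 8.5 = 47.6 → 48 rows.
Stitches to add: 8 → 8 shaping rows (at 1 st each).
48 / 8 = 6.00 → every 6 rows.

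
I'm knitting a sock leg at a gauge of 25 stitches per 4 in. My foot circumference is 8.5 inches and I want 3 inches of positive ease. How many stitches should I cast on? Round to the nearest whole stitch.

CO 72 sts.

Finished = 8.5 + 3 = 11.5 in.
25 / 4 = 6.25 sts per inch.
11.50 × 6.25 = 71.88 sts.
→ 72 sts.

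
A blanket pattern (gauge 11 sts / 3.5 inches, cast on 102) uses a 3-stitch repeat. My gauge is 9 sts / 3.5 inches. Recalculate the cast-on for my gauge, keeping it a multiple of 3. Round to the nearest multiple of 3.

84 stitches.

102 × 9 / 11 = 83.45.
Nearest multiple of 3: 84.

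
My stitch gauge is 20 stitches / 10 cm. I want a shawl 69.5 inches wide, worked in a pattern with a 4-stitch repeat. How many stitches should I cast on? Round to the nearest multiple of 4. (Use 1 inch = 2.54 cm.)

Cast on 352 stitches.

69.5 in = 69.5 × 2.54 = 176.53 cm.
20 / 10 = 2 sts/cm.
176.53 × 2 = 353.06 sts.
→ 352.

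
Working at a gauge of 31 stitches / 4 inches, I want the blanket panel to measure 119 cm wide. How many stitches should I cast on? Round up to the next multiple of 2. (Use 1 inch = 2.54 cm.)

119 cm = 46.85 in.
31 stitches / 4 in = 7.75 stitches per inch.
46.85 × 7.75 = 363.09 stitches.
Round up multiple of 2 → 364.

Cast on 364 stitches.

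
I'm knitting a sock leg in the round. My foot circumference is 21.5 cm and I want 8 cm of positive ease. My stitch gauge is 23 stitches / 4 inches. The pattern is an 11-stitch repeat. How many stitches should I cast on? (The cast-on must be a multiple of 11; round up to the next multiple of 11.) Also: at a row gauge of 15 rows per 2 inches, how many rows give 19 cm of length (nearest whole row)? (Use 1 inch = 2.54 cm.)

Cast on 77 stitches; work 56 rows.

Finished = 21.5 + 8 = 29.5 cm.
29.5 cm × 1/2.54 = 11.61 inches.
23/4 = 5.75 sts per in; 11.61 × 5.75 = 66.78 sts.
Next multiple of 11 → 77.
19 cm = 7.48 inches; × 7.5 = 56.10 → 56 rows.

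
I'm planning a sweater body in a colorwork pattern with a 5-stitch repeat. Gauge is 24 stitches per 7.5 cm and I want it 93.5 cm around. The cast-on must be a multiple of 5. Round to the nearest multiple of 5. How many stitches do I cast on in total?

Cast on 300 stitches.

24 / 7.5 = 3.2 sts per cm.
93.5 × 3.2 = 299.20 sts.
Nearest multiple of 5: 300.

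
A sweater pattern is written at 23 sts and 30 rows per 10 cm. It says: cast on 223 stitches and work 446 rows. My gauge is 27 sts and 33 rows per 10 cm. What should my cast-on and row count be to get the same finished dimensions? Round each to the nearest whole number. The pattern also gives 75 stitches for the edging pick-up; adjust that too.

Stitches: 223 × 27/23 = 261.78 → 262.
Rows: 446 × 33/30 = 490.60 → 491.
edging pick-up: 75 × 27/23 = 88.04 → 88.

Cast on 262 stitches; work 491 rows; edging pick-up 88 stitches.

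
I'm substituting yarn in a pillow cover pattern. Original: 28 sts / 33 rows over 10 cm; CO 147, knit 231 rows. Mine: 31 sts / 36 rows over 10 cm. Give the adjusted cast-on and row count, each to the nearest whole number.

Stitches: 147 × 31/28 = 162.75 → 163.
Rows: 231 × 36/33 = 252.00 → 252.

Cast on 163 stitches; work 252 rows.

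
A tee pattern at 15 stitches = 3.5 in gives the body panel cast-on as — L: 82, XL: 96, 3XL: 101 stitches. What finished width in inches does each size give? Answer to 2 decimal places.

L 19.13 inches; XL 22.40 inches; 3XL 23.57 inches.

15/3.5 = 4.286 sts per in.
L: 82 / 4.286 = 19.133 → 19.13 in.
XL: 96 / 4.286 = 22.400 → 22.40 in.
3XL: 101 / 4.286 = 23.567 → 23.57 in.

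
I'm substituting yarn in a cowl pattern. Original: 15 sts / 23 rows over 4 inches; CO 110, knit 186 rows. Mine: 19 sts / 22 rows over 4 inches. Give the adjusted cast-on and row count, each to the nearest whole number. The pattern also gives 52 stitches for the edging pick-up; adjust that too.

Cast on 139 stitches; work 178 rows; edging pick-up 66 stitches.

Stitches: 110 × 19/15 = 139.33 → 139.
Rows: 186 × 22/23 = 177.91 → 178.
edging pick-up: 52 × 19/15 = 65.87 → 66.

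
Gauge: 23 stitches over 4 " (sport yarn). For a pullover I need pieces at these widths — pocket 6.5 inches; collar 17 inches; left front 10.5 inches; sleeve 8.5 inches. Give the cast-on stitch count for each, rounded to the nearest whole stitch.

Rate = 23/4 = 5.75 sts per in.
pocket: 6.5 × 5.75 = 37.38 → 37.
collar: 17 × 5.75 = 97.75 → 98.
left front: 10.5 × 5.75 = 60.38 → 60.
sleeve: 8.5 × 5.75 = 48.88 → 49.

pocket 37; collar 98; left front 60; sleeve 49.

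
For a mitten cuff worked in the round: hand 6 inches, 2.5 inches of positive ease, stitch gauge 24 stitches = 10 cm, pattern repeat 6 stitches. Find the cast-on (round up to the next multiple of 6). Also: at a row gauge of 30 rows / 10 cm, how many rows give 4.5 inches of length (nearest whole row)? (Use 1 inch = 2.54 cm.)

Cast on 54 stitches; work 34 rows.

Finished = 6 + 2.5 = 8.5 inches.
8.5 inches × 2.54 = 21.59 cm.
24/10 = 2.4 sts per cm; 21.59 × 2.4 = 51.82 sts.
Next multiple of 6 → 54.
4.5 inches = 11.43 cm; × 3 = 34.29 → 34 rows.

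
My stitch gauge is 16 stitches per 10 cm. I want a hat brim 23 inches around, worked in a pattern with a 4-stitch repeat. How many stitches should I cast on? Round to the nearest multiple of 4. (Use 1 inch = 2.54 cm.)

23 in = 23 × 2.54 = 58.42 cm.
16 / 10 = 1.6 sts/cm.
58.42 × 1.6 = 93.47 sts.
→ 92.

Cast on 92 stitches.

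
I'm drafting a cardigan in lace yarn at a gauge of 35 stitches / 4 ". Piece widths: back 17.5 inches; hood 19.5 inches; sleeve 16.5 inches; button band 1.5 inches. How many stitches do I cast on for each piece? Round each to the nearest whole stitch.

Rate = 35/4 = 8.75 sts per in.
back: 17.5 × 8.75 = 153.12 → 153.
hood: 19.5 × 8.75 = 170.62 → 171.
sleeve: 16.5 × 8.75 = 144.38 → 144.
button band: 1.5 × 8.75 = 13.12 → 13.

back 153; hood 171; sleeve 144; button band 13.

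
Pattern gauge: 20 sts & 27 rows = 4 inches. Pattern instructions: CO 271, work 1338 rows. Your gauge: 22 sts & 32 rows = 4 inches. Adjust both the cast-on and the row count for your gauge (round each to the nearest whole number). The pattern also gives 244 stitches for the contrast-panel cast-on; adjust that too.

Stitches: 271 × 22/20 = 298.10 → 298.
Rows: 1338 × 32/27 = 1585.78 → 1586.
contrast-panel cast-on: 244 × 22/20 = 268.40 → 268.

Cast on 298 stitches; work 1586 rows; contrast-panel cast-on 268 stitches.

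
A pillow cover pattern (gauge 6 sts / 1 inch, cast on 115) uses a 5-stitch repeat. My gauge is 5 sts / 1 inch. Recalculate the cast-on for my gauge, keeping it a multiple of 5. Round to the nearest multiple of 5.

95 stitches.

115 × 5 / 6 = 95.83.
Nearest multiple of 5: 95.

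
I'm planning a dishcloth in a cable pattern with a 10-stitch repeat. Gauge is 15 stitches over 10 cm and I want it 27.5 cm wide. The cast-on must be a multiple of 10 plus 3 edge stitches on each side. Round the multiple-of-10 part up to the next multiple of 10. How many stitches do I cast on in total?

Cast on 46 stitches.

15 / 10 = 1.5 sts per cm.
27.5 × 1.5 = 41.25 sts.
Less 6 edge sts → 35.25 for the repeat.
Next multiple of 10: 40.
Add back 6 edge sts → 46.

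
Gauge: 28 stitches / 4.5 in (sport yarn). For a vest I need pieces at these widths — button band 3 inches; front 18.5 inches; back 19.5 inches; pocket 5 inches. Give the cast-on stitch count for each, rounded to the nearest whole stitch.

Rate = 28/4.5 = 6.222 sts per in.
button band: 3 × 6.222 = 18.67 → 19.
front: 18.5 × 6.222 = 115.11 → 115.
back: 19.5 × 6.222 = 121.33 → 121.
pocket: 5 × 6.222 = 31.11 → 31.

button band 19; front 115; back 121; pocket 31.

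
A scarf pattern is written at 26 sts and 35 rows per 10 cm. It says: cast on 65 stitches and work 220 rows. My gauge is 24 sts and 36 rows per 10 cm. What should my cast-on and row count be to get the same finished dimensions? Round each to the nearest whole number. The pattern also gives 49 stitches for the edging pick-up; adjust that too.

Stitches: 65 × 24/26 = 60.00 → 60.
Rows: 220 × 36/35 = 226.29 → 226.
edging pick-up: 49 × 24/26 = 45.23 → 45.

Cast on 60 stitches; work 226 rows; edging pick-up 45 stitches.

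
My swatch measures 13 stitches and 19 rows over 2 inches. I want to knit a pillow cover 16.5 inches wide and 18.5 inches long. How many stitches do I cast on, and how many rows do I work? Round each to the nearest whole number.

Stitch gauge = 13/2 = 6.5 sts/in; 16.5 × 6.5 = 107.25 → 107 sts.
Row gauge = 19/2 = 9.5 rows/in; 18.5 × 9.5 = 175.75 → 176 rows.

Cast on 107 stitches and work 176 rows.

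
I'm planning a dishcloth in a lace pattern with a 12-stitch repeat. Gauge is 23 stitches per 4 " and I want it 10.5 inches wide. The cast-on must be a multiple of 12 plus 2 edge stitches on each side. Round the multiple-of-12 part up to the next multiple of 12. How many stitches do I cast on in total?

23 / 4 = 5.75 sts per inch.
10.5 × 5.75 = 60.38 sts.
Less 4 edge sts → 56.38 for the repeat.
Next multiple of 12: 60.
Add back 4 edge sts → 64.

64 stitches.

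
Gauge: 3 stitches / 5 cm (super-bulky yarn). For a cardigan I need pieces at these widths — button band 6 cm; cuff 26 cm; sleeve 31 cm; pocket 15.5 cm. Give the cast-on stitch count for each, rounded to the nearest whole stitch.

button band 4; cuff 16; sleeve 19; pocket 9.

Rate = 3/5 = 0.6 sts per cm.
button band: 6 × 0.6 = 3.60 → 4.
cuff: 26 × 0.6 = 15.60 → 16.
sleeve: 31 × 0.6 = 18.60 → 19.
pocket: 15.5 × 0.6 = 9.30 → 9.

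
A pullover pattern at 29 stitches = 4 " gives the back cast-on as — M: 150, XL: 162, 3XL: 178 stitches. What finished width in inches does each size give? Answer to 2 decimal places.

29/4 = 7.25 sts per in.
M: 150 / 7.25 = 20.690 → 20.69 in.
XL: 162 / 7.25 = 22.345 → 22.34 in.
3XL: 178 / 7.25 = 24.552 → 24.55 in.

M 20.69 inches; XL 22.34 inches; 3XL 24.55 inches.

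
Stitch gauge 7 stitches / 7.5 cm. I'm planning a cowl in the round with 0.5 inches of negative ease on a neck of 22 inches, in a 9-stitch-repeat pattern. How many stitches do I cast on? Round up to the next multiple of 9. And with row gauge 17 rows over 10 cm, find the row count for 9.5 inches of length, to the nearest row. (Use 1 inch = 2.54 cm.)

Finished = 22 − 0.5 = 21.5 inches.
21.5 inches × 2.54 = 54.61 cm.
7/7.5 = 0.933 sts per cm; 54.61 × 0.933 = 50.97 sts.
Next multiple of 9 → 54.
9.5 inches = 24.13 cm; × 1.7 = 41.02 → 41 rows.

Cast on 54 stitches; work 41 rows.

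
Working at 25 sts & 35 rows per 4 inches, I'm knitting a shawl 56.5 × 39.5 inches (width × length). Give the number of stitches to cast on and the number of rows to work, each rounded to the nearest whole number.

Cast on 353 stitches and work 346 rows.

Stitch gauge = 25/4 = 6.25 sts/in; 56.5 × 6.25 = 353.12 → 353 sts.
Row gauge = 35/4 = 8.75 rows/in; 39.5 × 8.75 = 345.62 → 346 rows.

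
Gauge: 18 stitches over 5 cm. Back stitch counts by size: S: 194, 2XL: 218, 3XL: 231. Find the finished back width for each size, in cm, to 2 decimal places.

18/5 = 3.6 sts per cm.
S: 194 / 3.6 = 53.889 → 53.89 cm.
2XL: 218 / 3.6 = 60.556 → 60.56 cm.
3XL: 231 / 3.6 = 64.167 → 64.17 cm.

S 53.89 cm; 2XL 60.56 cm; 3XL 64.17 cm.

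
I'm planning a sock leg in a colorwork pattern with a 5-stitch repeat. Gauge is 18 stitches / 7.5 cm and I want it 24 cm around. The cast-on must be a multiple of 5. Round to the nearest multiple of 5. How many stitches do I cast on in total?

Cast on 60 stitches.

18 / 7.5 = 2.4 sts per cm.
24 × 2.4 = 57.60 sts.
Nearest multiple of 5: 60.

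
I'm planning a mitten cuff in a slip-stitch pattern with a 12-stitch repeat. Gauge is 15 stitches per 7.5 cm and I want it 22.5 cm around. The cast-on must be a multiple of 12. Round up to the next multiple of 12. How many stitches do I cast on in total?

15 / 7.5 = 2 sts per cm.
22.5 × 2 = 45.00 sts.
Next multiple of 12: 48.

CO 48 sts.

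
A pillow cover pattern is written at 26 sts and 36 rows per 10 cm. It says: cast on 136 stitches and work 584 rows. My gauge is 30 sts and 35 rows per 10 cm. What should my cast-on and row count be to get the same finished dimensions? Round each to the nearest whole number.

Cast on 157 stitches; work 568 rows.

Stitches: 136 × 30/26 = 156.92 → 157.
Rows: 584 × 35/36 = 567.78 → 568.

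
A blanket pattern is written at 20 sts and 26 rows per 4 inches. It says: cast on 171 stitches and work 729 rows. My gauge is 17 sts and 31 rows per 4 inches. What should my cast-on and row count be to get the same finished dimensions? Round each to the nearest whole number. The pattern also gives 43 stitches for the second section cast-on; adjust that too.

Cast on 145 stitches; work 869 rows; second section cast-on 37 stitches.

Stitches: 171 × 17/20 = 145.35 → 145.
Rows: 729 × 31/26 = 869.19 → 869.
second section cast-on: 43 × 17/20 = 36.55 → 37.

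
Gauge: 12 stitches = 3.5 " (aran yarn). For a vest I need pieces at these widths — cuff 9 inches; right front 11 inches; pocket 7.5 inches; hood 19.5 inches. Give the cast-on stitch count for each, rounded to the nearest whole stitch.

cuff 31; right front 38; pocket 26; hood 67.

Rate = 12/3.5 = 3.429 sts per in.
cuff: 9 × 3.429 = 30.86 → 31.
right front: 11 × 3.429 = 37.71 → 38.
pocket: 7.5 × 3.429 = 25.71 → 26.
hood: 19.5 × 3.429 = 66.86 → 67.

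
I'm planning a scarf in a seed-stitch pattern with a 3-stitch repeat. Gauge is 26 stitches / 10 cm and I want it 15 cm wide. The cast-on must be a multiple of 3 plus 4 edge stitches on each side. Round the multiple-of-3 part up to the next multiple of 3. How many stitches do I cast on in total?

26 / 10 = 2.6 sts per cm.
15 × 2.6 = 39.00 sts.
Less 8 edge sts → 31.00 for the repeat.
Next multiple of 3: 33.
Add back 8 edge sts → 41.

CO 41 sts.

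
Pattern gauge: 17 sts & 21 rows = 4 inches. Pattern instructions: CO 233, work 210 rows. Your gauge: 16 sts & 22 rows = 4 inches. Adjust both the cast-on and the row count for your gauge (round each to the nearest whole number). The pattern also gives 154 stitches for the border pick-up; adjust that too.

Stitches: 233 × 16/17 = 219.29 → 219.
Rows: 210 × 22/21 = 220.00 → 220.
border pick-up: 154 × 16/17 = 144.94 → 145.

Cast on 219 stitches; work 220 rows; border pick-up 145 stitches.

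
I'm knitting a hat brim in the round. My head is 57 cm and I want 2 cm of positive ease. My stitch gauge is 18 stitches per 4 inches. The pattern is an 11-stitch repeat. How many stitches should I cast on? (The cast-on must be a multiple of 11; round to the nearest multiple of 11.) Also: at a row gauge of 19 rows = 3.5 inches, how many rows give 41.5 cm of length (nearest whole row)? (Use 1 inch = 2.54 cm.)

Finished = 57 + 2 = 59 cm.
59 cm × 1/2.54 = 23.23 inches.
18/4 = 4.5 sts per in; 23.23 × 4.5 = 104.53 sts.
Nearest multiple of 11 → 110.
41.5 cm = 16.34 inches; × 5.429 = 88.70 → 89 rows.

Cast on 110 stitches; work 89 rows.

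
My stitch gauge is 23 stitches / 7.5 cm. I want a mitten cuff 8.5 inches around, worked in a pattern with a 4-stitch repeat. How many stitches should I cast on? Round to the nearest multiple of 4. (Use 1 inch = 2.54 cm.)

8.5 in = 8.5 × 2.54 = 21.59 cm.
23 / 7.5 = 3.067 sts/cm.
21.59 × 3.067 = 66.21 sts.
→ 68.

Cast on 68 stitches.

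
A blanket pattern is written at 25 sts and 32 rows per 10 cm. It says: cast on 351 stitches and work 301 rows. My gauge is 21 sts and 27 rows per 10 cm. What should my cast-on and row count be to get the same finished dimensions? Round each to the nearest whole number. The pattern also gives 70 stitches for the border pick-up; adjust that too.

Stitches: 351 × 21/25 = 294.84 → 295.
Rows: 301 × 27/32 = 253.97 → 254.
border pick-up: 70 × 21/25 = 58.80 → 59.

Cast on 295 stitches; work 254 rows; border pick-up 59 stitches.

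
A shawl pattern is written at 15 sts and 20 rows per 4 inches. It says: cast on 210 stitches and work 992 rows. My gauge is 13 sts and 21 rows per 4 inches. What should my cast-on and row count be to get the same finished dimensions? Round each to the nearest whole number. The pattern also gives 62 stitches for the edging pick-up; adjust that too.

Stitches: 210 × 13/15 = 182.00 → 182.
Rows: 992 × 21/20 = 1041.60 → 1042.
edging pick-up: 62 × 13/15 = 53.73 → 54.

Cast on 182 stitches; work 1042 rows; edging pick-up 54 stitches.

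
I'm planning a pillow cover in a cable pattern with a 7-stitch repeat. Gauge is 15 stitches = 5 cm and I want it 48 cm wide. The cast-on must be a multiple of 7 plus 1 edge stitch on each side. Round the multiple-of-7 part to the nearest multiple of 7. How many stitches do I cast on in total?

CO 142 sts.

15 / 5 = 3 sts per cm.
48 × 3 = 144.00 sts.
Less 2 edge sts → 142.00 for the repeat.
Nearest multiple of 7: 140.
Add back 2 edge sts → 142.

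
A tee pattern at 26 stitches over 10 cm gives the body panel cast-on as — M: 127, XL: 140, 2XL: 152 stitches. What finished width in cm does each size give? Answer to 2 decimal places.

26/10 = 2.6 sts per cm.
M: 127 / 2.6 = 48.846 → 48.85 cm.
XL: 140 / 2.6 = 53.846 → 53.85 cm.
2XL: 152 / 2.6 = 58.462 → 58.46 cm.

M 48.85 cm; XL 53.85 cm; 2XL 58.46 cm.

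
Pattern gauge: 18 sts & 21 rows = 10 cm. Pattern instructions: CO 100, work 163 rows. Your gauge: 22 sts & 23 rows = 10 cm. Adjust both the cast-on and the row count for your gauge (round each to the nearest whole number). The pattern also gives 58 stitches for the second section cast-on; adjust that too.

Cast on 122 stitches; work 179 rows; second section cast-on 71 stitches.

Stitches: 100 × 22/18 = 122.22 → 122.
Rows: 163 × 23/21 = 178.52 → 179.
second section cast-on: 58 × 22/18 = 70.89 → 71.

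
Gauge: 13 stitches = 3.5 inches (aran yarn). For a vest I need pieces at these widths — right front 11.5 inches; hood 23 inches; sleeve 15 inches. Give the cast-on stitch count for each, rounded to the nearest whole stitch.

Rate = 13/3.5 = 3.714 sts per in.
right front: 11.5 × 3.714 = 42.71 → 43.
hood: 23 × 3.714 = 85.43 → 85.
sleeve: 15 × 3.714 = 55.71 → 56.

right front 43; hood 85; sleeve 56.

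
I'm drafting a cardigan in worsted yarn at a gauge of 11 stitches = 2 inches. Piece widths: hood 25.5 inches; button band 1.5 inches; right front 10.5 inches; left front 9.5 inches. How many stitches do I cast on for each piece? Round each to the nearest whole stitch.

Rate = 11/2 = 5.5 sts per in.
hood: 25.5 × 5.5 = 140.25 → 140.
button band: 1.5 × 5.5 = 8.25 → 8.
right front: 10.5 × 5.5 = 57.75 → 58.
left front: 9.5 × 5.5 = 52.25 → 52.

hood 140; button band 8; right front 58; left front 52.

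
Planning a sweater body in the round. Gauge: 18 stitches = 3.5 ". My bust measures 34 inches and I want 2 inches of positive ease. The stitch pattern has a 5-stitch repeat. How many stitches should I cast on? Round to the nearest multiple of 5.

185 stitches.

Finished = 34 + 2 = 36 inches.
18 / 3.5 = 5.143 sts/in.
36 × 5.143 = 185.14 sts.
Nearest multiple of 5: 185.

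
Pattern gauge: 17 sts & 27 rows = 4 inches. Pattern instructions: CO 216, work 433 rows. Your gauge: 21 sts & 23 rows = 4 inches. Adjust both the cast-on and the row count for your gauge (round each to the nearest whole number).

Cast on 267 stitches; work 369 rows.

Stitches: 216 × 21/17 = 266.82 → 267.
Rows: 433 × 23/27 = 368.85 → 369.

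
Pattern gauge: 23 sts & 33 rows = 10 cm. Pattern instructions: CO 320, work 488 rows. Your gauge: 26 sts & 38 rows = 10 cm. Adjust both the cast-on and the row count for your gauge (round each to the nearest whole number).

Cast on 362 stitches; work 562 rows.

Stitches: 320 × 26/23 = 361.74 → 362.
Rows: 488 × 38/33 = 561.94 → 562.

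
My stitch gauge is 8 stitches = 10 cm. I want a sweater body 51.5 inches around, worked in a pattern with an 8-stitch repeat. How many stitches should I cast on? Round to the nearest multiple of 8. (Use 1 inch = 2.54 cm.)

51.5 in = 51.5 × 2.54 = 130.81 cm.
8 / 10 = 0.8 sts/cm.
130.81 × 0.8 = 104.65 sts.
→ 104.

CO 104 sts.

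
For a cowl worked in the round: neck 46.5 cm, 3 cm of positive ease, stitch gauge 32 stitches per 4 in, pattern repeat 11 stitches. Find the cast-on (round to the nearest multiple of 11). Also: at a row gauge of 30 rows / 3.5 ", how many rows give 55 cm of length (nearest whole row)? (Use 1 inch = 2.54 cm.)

Finished = 46.5 + 3 = 49.5 cm.
49.5 cm × 1/2.54 = 19.49 inches.
32/4 = 8 sts per in; 19.49 × 8 = 155.91 sts.
Nearest multiple of 11 → 154.
55 cm = 21.65 inches; × 8.571 = 185.60 → 186 rows.

Cast on 154 stitches; work 186 rows.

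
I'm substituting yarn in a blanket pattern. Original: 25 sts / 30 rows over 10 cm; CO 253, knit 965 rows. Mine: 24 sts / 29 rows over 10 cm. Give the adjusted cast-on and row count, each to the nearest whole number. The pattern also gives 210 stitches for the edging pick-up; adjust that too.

Stitches: 253 × 24/25 = 242.88 → 243.
Rows: 965 × 29/30 = 932.83 → 933.
edging pick-up: 210 × 24/25 = 201.60 → 202.

Cast on 243 stitches; work 933 rows; edging pick-up 202 stitches.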